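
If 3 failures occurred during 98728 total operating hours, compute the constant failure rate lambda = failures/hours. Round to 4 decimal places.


failures = 3
total_hours = 98728
lambda = 3 / 98728
lambda = 0.0

0.0


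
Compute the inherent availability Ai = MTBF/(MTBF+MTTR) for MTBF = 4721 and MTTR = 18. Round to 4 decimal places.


MTBF = 4721
MTTR = 18
MTBF + MTTR = 4739
Ai = 4721 / 4739
Ai = 0.9962

0.9962


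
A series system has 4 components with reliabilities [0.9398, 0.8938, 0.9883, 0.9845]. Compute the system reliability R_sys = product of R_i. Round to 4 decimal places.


Components: [0.9398, 0.8938, 0.9883, 0.9845]
After component 1 (R=0.9398): product = 0.9398
After component 2 (R=0.8938): product = 0.84
After component 3 (R=0.9883): product = 0.8302
After component 4 (R=0.9845): product = 0.8173
R_sys = 0.8173

0.8173


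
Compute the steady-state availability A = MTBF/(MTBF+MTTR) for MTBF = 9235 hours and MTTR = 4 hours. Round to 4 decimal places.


MTBF = 9235
MTTR = 4
MTBF + MTTR = 9239
A = 9235 / 9239
A = 0.9996

0.9996


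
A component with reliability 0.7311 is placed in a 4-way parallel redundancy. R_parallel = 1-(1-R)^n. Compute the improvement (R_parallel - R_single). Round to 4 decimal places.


R_single = 0.7311, n = 4
1 - R_single = 0.2689
(1 - R_single)^n = 0.2689^4 = 0.0052
R_parallel = 1 - 0.0052 = 0.9948
Improvement = 0.9948 - 0.7311
Improvement = 0.2637

0.2637


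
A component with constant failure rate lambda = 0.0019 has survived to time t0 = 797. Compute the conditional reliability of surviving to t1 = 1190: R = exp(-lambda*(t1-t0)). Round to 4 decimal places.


lambda = 0.0019
t0 = 797, t1 = 1190
t1 - t0 = 393
lambda * (t1-t0) = 0.0019 * 393 = 0.7467
R = exp(-0.7467)
R = 0.4739

0.4739


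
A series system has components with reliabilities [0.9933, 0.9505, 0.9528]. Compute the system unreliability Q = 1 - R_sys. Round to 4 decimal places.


Components: [0.9933, 0.9505, 0.9528]
After component 1: product = 0.9933
After component 2: product = 0.9441
After component 3: product = 0.8996
R_sys = 0.8996
Q = 1 - 0.8996 = 0.1004

0.1004


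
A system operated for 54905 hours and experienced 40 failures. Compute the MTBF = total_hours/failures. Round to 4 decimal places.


total_hours = 54905
failures = 40
MTBF = 54905 / 40
MTBF = 1372.625

1372.625


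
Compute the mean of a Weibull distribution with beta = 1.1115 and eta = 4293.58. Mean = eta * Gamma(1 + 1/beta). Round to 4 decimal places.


beta = 1.1115, eta = 4293.58
1/beta = 0.8997
1 + 1/beta = 1.8997
Gamma(1.8997) = 0.9617
Mean = 4293.58 * 0.9617
Mean = 4128.9556

4128.9556


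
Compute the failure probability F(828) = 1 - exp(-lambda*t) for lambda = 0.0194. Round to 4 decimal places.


lambda = 0.0194, t = 828
lambda * t = 16.0632
exp(-16.0632) = 0.0
F(t) = 1 - 0.0
F(t) = 1.0

1.0


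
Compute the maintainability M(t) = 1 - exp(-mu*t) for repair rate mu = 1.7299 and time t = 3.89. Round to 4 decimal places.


mu = 1.7299, t = 3.89
mu * t = 1.7299 * 3.89 = 6.7293
exp(-6.7293) = 0.0012
M(t) = 1 - 0.0012
M(t) = 0.9988

0.9988


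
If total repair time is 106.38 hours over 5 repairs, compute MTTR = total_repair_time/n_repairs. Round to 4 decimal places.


total_repair_time = 106.38
n_repairs = 5
MTTR = 106.38 / 5
MTTR = 21.276

21.276


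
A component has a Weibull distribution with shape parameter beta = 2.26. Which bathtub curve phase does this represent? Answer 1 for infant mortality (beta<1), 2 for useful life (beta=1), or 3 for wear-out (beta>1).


beta = 2.26
Compare beta to 1:
beta < 1 => infant mortality (phase 1)
beta = 1 => useful life (phase 2)
beta > 1 => wear-out (phase 3)
Since beta = 2.26, this is wear-out (increasing failure rate)
Phase = 3

3


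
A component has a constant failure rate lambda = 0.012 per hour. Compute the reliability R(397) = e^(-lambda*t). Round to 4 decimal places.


lambda = 0.012
t = 397
lambda * t = 4.764
R(t) = e^(-4.764)
R(t) = 0.0085

0.0085


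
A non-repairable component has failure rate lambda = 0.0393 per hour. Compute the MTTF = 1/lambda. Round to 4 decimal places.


lambda = 0.0393
MTTF = 1 / 0.0393
MTTF = 25.4453

25.4453


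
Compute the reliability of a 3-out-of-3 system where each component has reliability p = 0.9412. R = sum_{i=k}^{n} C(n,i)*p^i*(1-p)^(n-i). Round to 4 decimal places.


k = 3, n = 3, p = 0.9412
i=3: C(3,3)=1 * 0.9412^3 * 0.0588^0 = 0.8338
R = sum of terms = 0.8338

0.8338


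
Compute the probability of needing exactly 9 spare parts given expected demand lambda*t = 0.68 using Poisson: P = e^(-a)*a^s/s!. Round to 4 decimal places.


a = 0.68, s = 9
e^(-a) = e^(-0.68) = 0.5066
a^s = 0.68^9 = 0.0311
s! = 362880
P = 0.5066 * 0.0311 / 362880
P = 0.0

0.0


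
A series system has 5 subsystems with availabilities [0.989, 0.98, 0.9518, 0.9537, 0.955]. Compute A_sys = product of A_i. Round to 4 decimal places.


Subsystems: [0.989, 0.98, 0.9518, 0.9537, 0.955]
After subsystem 1 (A=0.989): product = 0.989
After subsystem 2 (A=0.98): product = 0.9692
After subsystem 3 (A=0.9518): product = 0.9225
After subsystem 4 (A=0.9537): product = 0.8798
After subsystem 5 (A=0.955): product = 0.8402
A_sys = 0.8402

0.8402


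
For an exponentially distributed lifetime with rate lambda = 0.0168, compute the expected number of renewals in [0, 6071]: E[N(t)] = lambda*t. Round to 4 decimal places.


lambda = 0.0168
t = 6071
E[N(t)] = lambda * t
E[N(t)] = 0.0168 * 6071
E[N(t)] = 101.9928

101.9928


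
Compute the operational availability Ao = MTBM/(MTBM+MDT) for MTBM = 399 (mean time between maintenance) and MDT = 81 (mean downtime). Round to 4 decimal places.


MTBM = 399
MDT = 81
MTBM + MDT = 480
Ao = 399 / 480
Ao = 0.8313

0.8313


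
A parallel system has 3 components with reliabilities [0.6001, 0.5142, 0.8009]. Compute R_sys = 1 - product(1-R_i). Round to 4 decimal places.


Components: [0.6001, 0.5142, 0.8009]
(1 - 0.6001) = 0.3999, running product = 0.3999
(1 - 0.5142) = 0.4858, running product = 0.1943
(1 - 0.8009) = 0.1991, running product = 0.0387
Product of (1-R_i) = 0.0387
R_sys = 1 - 0.0387 = 0.9613

0.9613


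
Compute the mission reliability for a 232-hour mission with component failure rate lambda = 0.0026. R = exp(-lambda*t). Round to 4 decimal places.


lambda = 0.0026
mission_time = 232
lambda * t = 0.0026 * 232 = 0.6032
R = exp(-0.6032)
R = 0.5471

0.5471


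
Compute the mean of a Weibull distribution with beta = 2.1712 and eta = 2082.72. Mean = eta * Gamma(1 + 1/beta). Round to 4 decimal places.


beta = 2.1712, eta = 2082.72
1/beta = 0.4606
1 + 1/beta = 1.4606
Gamma(1.4606) = 0.8856
Mean = 2082.72 * 0.8856
Mean = 1844.4645

1844.4645


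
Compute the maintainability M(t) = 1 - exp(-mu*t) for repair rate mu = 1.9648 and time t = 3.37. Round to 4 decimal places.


mu = 1.9648, t = 3.37
mu * t = 1.9648 * 3.37 = 6.6214
exp(-6.6214) = 0.0013
M(t) = 1 - 0.0013
M(t) = 0.9987

0.9987


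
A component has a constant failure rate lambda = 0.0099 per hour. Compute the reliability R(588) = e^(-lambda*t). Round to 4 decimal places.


lambda = 0.0099
t = 588
lambda * t = 5.8212
R(t) = e^(-5.8212)
R(t) = 0.003

0.003


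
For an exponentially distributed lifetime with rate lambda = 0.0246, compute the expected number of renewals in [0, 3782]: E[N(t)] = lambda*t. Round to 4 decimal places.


lambda = 0.0246
t = 3782
E[N(t)] = lambda * t
E[N(t)] = 0.0246 * 3782
E[N(t)] = 93.0372

93.0372


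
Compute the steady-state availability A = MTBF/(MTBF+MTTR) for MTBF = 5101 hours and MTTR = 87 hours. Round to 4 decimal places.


MTBF = 5101
MTTR = 87
MTBF + MTTR = 5188
A = 5101 / 5188
A = 0.9832

0.9832


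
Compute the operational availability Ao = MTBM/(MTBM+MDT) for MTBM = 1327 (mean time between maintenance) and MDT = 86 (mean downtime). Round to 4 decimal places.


MTBM = 1327
MDT = 86
MTBM + MDT = 1413
Ao = 1327 / 1413
Ao = 0.9391

0.9391


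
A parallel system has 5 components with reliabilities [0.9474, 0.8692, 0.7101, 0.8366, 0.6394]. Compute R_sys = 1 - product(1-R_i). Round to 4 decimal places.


Components: [0.9474, 0.8692, 0.7101, 0.8366, 0.6394]
(1 - 0.9474) = 0.0526, running product = 0.0526
(1 - 0.8692) = 0.1308, running product = 0.0069
(1 - 0.7101) = 0.2899, running product = 0.002
(1 - 0.8366) = 0.1634, running product = 0.0003
(1 - 0.6394) = 0.3606, running product = 0.0001
Product of (1-R_i) = 0.0001
R_sys = 1 - 0.0001 = 0.9999

0.9999


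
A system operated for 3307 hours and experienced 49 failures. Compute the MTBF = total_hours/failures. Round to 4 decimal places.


total_hours = 3307
failures = 49
MTBF = 3307 / 49
MTBF = 67.4898

67.4898


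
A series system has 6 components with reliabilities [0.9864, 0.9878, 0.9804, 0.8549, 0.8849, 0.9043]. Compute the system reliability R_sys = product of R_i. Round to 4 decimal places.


Components: [0.9864, 0.9878, 0.9804, 0.8549, 0.8849, 0.9043]
After component 1 (R=0.9864): product = 0.9864
After component 2 (R=0.9878): product = 0.9744
After component 3 (R=0.9804): product = 0.9553
After component 4 (R=0.8549): product = 0.8167
After component 5 (R=0.8849): product = 0.7227
After component 6 (R=0.9043): product = 0.6535
R_sys = 0.6535

0.6535


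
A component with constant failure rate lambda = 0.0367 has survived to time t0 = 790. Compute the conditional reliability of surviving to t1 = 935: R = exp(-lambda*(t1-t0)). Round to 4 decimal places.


lambda = 0.0367
t0 = 790, t1 = 935
t1 - t0 = 145
lambda * (t1-t0) = 0.0367 * 145 = 5.3215
R = exp(-5.3215)
R = 0.0049

0.0049


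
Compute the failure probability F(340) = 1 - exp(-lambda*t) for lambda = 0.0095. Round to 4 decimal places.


lambda = 0.0095, t = 340
lambda * t = 3.23
exp(-3.23) = 0.0396
F(t) = 1 - 0.0396
F(t) = 0.9604

0.9604


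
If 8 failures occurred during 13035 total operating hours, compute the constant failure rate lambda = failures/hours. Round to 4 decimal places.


failures = 8
total_hours = 13035
lambda = 8 / 13035
lambda = 0.0006

0.0006


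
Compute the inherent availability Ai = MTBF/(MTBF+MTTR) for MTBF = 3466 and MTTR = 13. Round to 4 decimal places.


MTBF = 3466
MTTR = 13
MTBF + MTTR = 3479
Ai = 3466 / 3479
Ai = 0.9963

0.9963


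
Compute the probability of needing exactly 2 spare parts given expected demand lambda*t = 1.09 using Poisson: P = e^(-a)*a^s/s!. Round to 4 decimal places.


a = 1.09, s = 2
e^(-a) = e^(-1.09) = 0.3362
a^s = 1.09^2 = 1.1881
s! = 2
P = 0.3362 * 1.1881 / 2
P = 0.1997

0.1997


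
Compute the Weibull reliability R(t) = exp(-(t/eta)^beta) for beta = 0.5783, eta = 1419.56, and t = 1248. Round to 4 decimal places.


beta = 0.5783, eta = 1419.56, t = 1248
t/eta = 1248 / 1419.56 = 0.8791
(t/eta)^beta = 0.8791^0.5783 = 0.9282
R(t) = exp(-0.9282)
R(t) = 0.3953

0.3953


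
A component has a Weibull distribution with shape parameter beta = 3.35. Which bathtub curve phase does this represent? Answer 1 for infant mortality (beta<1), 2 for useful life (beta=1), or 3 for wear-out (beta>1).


beta = 3.35
Compare beta to 1:
beta < 1 => infant mortality (phase 1)
beta = 1 => useful life (phase 2)
beta > 1 => wear-out (phase 3)
Since beta = 3.35, this is wear-out (increasing failure rate)
Phase = 3

3


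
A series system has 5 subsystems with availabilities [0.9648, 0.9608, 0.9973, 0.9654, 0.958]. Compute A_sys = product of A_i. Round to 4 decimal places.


Subsystems: [0.9648, 0.9608, 0.9973, 0.9654, 0.958]
After subsystem 1 (A=0.9648): product = 0.9648
After subsystem 2 (A=0.9608): product = 0.927
After subsystem 3 (A=0.9973): product = 0.9245
After subsystem 4 (A=0.9654): product = 0.8925
After subsystem 5 (A=0.958): product = 0.855
A_sys = 0.855

0.855


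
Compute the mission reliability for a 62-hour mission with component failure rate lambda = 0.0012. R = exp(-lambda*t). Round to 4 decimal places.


lambda = 0.0012
mission_time = 62
lambda * t = 0.0012 * 62 = 0.0744
R = exp(-0.0744)
R = 0.9283

0.9283


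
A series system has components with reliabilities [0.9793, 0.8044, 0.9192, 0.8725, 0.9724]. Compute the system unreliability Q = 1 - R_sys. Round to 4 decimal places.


Components: [0.9793, 0.8044, 0.9192, 0.8725, 0.9724]
After component 1: product = 0.9793
After component 2: product = 0.7877
After component 3: product = 0.7241
After component 4: product = 0.6318
After component 5: product = 0.6143
R_sys = 0.6143
Q = 1 - 0.6143 = 0.3857

0.3857


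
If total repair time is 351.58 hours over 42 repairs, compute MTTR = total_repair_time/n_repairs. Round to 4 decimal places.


total_repair_time = 351.58
n_repairs = 42
MTTR = 351.58 / 42
MTTR = 8.371

8.371


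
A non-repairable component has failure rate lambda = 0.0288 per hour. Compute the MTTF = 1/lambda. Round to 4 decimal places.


lambda = 0.0288
MTTF = 1 / 0.0288
MTTF = 34.7222

34.7222


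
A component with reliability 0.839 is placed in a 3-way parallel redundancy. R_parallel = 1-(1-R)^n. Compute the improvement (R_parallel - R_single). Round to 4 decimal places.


R_single = 0.839, n = 3
1 - R_single = 0.161
(1 - R_single)^n = 0.161^3 = 0.0042
R_parallel = 1 - 0.0042 = 0.9958
Improvement = 0.9958 - 0.839
Improvement = 0.1568

0.1568


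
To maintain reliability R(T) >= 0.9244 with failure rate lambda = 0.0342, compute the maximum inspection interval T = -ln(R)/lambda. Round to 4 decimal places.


R_target = 0.9244
lambda = 0.0342
-ln(0.9244) = 0.0786
T = 0.0786 / 0.0342
T = 2.2985

2.2985


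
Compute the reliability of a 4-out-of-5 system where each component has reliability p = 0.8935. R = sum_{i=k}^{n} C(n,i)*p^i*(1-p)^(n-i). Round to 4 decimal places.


k = 4, n = 5, p = 0.8935
i=4: C(5,4)=5 * 0.8935^4 * 0.1065^1 = 0.3394
i=5: C(5,5)=1 * 0.8935^5 * 0.1065^0 = 0.5695
R = sum of terms = 0.9089

0.9089


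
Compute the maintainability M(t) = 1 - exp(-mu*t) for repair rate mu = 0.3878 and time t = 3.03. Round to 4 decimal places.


mu = 0.3878, t = 3.03
mu * t = 0.3878 * 3.03 = 1.175
exp(-1.175) = 0.3088
M(t) = 1 - 0.3088
M(t) = 0.6912

0.6912


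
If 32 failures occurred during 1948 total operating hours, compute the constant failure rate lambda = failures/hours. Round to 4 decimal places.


failures = 32
total_hours = 1948
lambda = 32 / 1948
lambda = 0.0164

0.0164


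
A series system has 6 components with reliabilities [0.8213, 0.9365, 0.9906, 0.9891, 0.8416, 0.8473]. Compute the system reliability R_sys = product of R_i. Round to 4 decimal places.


Components: [0.8213, 0.9365, 0.9906, 0.9891, 0.8416, 0.8473]
After component 1 (R=0.8213): product = 0.8213
After component 2 (R=0.9365): product = 0.7691
After component 3 (R=0.9906): product = 0.7619
After component 4 (R=0.9891): product = 0.7536
After component 5 (R=0.8416): product = 0.6342
After component 6 (R=0.8473): product = 0.5374
R_sys = 0.5374

0.5374


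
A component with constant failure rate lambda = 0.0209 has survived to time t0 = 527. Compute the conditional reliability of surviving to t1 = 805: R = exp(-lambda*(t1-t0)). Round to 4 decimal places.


lambda = 0.0209
t0 = 527, t1 = 805
t1 - t0 = 278
lambda * (t1-t0) = 0.0209 * 278 = 5.8102
R = exp(-5.8102)
R = 0.003

0.003


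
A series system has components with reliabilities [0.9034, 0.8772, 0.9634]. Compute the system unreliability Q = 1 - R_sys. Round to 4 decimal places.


Components: [0.9034, 0.8772, 0.9634]
After component 1: product = 0.9034
After component 2: product = 0.7925
After component 3: product = 0.7635
R_sys = 0.7635
Q = 1 - 0.7635 = 0.2365

0.2365


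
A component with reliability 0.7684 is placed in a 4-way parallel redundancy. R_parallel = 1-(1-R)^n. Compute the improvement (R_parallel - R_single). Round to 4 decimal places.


R_single = 0.7684, n = 4
1 - R_single = 0.2316
(1 - R_single)^n = 0.2316^4 = 0.0029
R_parallel = 1 - 0.0029 = 0.9971
Improvement = 0.9971 - 0.7684
Improvement = 0.2287

0.2287


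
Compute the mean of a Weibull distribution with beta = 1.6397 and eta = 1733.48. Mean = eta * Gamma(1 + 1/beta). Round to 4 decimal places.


beta = 1.6397, eta = 1733.48
1/beta = 0.6099
1 + 1/beta = 1.6099
Gamma(1.6099) = 0.8947
Mean = 1733.48 * 0.8947
Mean = 1550.8833

1550.8833


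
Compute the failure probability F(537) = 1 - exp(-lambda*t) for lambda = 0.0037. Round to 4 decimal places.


lambda = 0.0037, t = 537
lambda * t = 1.9869
exp(-1.9869) = 0.1371
F(t) = 1 - 0.1371
F(t) = 0.8629

0.8629


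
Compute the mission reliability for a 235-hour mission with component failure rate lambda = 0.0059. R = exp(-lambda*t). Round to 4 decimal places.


lambda = 0.0059
mission_time = 235
lambda * t = 0.0059 * 235 = 1.3865
R = exp(-1.3865)
R = 0.2499

0.2499


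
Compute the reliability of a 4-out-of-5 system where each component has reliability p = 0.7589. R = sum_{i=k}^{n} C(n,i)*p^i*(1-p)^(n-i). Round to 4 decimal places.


k = 4, n = 5, p = 0.7589
i=4: C(5,4)=5 * 0.7589^4 * 0.2411^1 = 0.3999
i=5: C(5,5)=1 * 0.7589^5 * 0.2411^0 = 0.2517
R = sum of terms = 0.6516

0.6516


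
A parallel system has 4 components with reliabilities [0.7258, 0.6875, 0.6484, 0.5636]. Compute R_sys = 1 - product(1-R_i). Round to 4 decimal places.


Components: [0.7258, 0.6875, 0.6484, 0.5636]
(1 - 0.7258) = 0.2742, running product = 0.2742
(1 - 0.6875) = 0.3125, running product = 0.0857
(1 - 0.6484) = 0.3516, running product = 0.0301
(1 - 0.5636) = 0.4364, running product = 0.0131
Product of (1-R_i) = 0.0131
R_sys = 1 - 0.0131 = 0.9869

0.9869


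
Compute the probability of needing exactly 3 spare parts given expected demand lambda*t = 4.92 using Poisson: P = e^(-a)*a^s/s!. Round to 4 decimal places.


a = 4.92, s = 3
e^(-a) = e^(-4.92) = 0.0073
a^s = 4.92^3 = 119.0955
s! = 6
P = 0.0073 * 119.0955 / 6
P = 0.1449

0.1449


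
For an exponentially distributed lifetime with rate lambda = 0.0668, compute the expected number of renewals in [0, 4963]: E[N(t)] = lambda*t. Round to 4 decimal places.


lambda = 0.0668
t = 4963
E[N(t)] = lambda * t
E[N(t)] = 0.0668 * 4963
E[N(t)] = 331.5284

331.5284


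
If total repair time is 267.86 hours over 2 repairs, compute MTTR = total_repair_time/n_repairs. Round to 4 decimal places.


total_repair_time = 267.86
n_repairs = 2
MTTR = 267.86 / 2
MTTR = 133.93

133.93


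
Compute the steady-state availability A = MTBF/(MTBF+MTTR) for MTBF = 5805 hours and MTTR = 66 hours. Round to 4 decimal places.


MTBF = 5805
MTTR = 66
MTBF + MTTR = 5871
A = 5805 / 5871
A = 0.9888

0.9888


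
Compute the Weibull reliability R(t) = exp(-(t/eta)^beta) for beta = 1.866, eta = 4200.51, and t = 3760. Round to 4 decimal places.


beta = 1.866, eta = 4200.51, t = 3760
t/eta = 3760 / 4200.51 = 0.8951
(t/eta)^beta = 0.8951^1.866 = 0.8132
R(t) = exp(-0.8132)
R(t) = 0.4434

0.4434


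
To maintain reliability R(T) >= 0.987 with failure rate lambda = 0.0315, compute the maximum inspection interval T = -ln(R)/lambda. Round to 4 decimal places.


R_target = 0.987
lambda = 0.0315
-ln(0.987) = 0.0131
T = 0.0131 / 0.0315
T = 0.4154

0.4154


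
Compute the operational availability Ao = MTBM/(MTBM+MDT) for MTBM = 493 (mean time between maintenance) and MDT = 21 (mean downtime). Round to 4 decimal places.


MTBM = 493
MDT = 21
MTBM + MDT = 514
Ao = 493 / 514
Ao = 0.9591

0.9591


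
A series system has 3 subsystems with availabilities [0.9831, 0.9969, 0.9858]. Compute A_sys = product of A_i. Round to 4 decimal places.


Subsystems: [0.9831, 0.9969, 0.9858]
After subsystem 1 (A=0.9831): product = 0.9831
After subsystem 2 (A=0.9969): product = 0.9801
After subsystem 3 (A=0.9858): product = 0.9661
A_sys = 0.9661

0.9661


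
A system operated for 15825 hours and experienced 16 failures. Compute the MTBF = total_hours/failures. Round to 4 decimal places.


total_hours = 15825
failures = 16
MTBF = 15825 / 16
MTBF = 989.0625

989.0625


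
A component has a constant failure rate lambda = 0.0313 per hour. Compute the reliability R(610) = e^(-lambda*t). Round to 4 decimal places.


lambda = 0.0313
t = 610
lambda * t = 19.093
R(t) = e^(-19.093)
R(t) = 0.0

0.0


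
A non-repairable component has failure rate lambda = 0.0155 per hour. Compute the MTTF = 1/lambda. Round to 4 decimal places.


lambda = 0.0155
MTTF = 1 / 0.0155
MTTF = 64.5161

64.5161


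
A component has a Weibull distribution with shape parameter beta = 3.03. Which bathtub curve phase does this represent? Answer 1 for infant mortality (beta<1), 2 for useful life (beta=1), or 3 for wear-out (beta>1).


beta = 3.03
Compare beta to 1:
beta < 1 => infant mortality (phase 1)
beta = 1 => useful life (phase 2)
beta > 1 => wear-out (phase 3)
Since beta = 3.03, this is wear-out (increasing failure rate)
Phase = 3

3


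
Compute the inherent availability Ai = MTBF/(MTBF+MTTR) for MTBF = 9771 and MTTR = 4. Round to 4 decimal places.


MTBF = 9771
MTTR = 4
MTBF + MTTR = 9775
Ai = 9771 / 9775
Ai = 0.9996

0.9996


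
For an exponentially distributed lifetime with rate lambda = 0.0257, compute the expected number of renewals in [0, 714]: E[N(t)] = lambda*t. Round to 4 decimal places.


lambda = 0.0257
t = 714
E[N(t)] = lambda * t
E[N(t)] = 0.0257 * 714
E[N(t)] = 18.3498

18.3498


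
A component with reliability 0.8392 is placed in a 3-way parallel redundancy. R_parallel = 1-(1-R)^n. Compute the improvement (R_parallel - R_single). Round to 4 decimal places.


R_single = 0.8392, n = 3
1 - R_single = 0.1608
(1 - R_single)^n = 0.1608^3 = 0.0042
R_parallel = 1 - 0.0042 = 0.9958
Improvement = 0.9958 - 0.8392
Improvement = 0.1566

0.1566


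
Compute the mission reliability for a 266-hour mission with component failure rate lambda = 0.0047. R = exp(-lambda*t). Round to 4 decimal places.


lambda = 0.0047
mission_time = 266
lambda * t = 0.0047 * 266 = 1.2502
R = exp(-1.2502)
R = 0.2864

0.2864


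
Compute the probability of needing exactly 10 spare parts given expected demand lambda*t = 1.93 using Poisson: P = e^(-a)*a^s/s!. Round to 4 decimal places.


a = 1.93, s = 10
e^(-a) = e^(-1.93) = 0.1451
a^s = 1.93^10 = 717.089
s! = 3628800
P = 0.1451 * 717.089 / 3628800
P = 0.0

0.0


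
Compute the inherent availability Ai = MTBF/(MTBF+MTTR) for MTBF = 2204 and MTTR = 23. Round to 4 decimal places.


MTBF = 2204
MTTR = 23
MTBF + MTTR = 2227
Ai = 2204 / 2227
Ai = 0.9897

0.9897


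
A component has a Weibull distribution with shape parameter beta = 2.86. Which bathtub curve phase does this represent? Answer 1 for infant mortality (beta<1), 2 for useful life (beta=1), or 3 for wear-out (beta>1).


beta = 2.86
Compare beta to 1:
beta < 1 => infant mortality (phase 1)
beta = 1 => useful life (phase 2)
beta > 1 => wear-out (phase 3)
Since beta = 2.86, this is wear-out (increasing failure rate)
Phase = 3

3


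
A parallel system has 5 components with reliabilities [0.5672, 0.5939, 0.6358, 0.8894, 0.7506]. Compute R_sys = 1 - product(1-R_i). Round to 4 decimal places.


Components: [0.5672, 0.5939, 0.6358, 0.8894, 0.7506]
(1 - 0.5672) = 0.4328, running product = 0.4328
(1 - 0.5939) = 0.4061, running product = 0.1758
(1 - 0.6358) = 0.3642, running product = 0.064
(1 - 0.8894) = 0.1106, running product = 0.0071
(1 - 0.7506) = 0.2494, running product = 0.0018
Product of (1-R_i) = 0.0018
R_sys = 1 - 0.0018 = 0.9982

0.9982


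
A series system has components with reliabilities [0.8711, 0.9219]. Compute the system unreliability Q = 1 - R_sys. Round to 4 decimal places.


Components: [0.8711, 0.9219]
After component 1: product = 0.8711
After component 2: product = 0.8031
R_sys = 0.8031
Q = 1 - 0.8031 = 0.1969

0.1969


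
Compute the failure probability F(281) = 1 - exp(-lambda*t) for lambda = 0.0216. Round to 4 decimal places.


lambda = 0.0216, t = 281
lambda * t = 6.0696
exp(-6.0696) = 0.0023
F(t) = 1 - 0.0023
F(t) = 0.9977

0.9977


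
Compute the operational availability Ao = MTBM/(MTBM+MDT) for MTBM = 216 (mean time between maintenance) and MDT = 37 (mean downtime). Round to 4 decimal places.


MTBM = 216
MDT = 37
MTBM + MDT = 253
Ao = 216 / 253
Ao = 0.8538

0.8538


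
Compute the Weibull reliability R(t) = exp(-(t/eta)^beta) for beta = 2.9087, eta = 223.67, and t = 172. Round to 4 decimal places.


beta = 2.9087, eta = 223.67, t = 172
t/eta = 172 / 223.67 = 0.769
(t/eta)^beta = 0.769^2.9087 = 0.4658
R(t) = exp(-0.4658)
R(t) = 0.6276

0.6276


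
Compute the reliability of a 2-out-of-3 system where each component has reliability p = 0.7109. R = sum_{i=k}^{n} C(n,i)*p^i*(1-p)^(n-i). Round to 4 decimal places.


k = 2, n = 3, p = 0.7109
i=2: C(3,2)=3 * 0.7109^2 * 0.2891^1 = 0.4383
i=3: C(3,3)=1 * 0.7109^3 * 0.2891^0 = 0.3593
R = sum of terms = 0.7976

0.7976


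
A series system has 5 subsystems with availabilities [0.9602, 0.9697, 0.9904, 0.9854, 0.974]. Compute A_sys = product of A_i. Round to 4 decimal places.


Subsystems: [0.9602, 0.9697, 0.9904, 0.9854, 0.974]
After subsystem 1 (A=0.9602): product = 0.9602
After subsystem 2 (A=0.9697): product = 0.9311
After subsystem 3 (A=0.9904): product = 0.9222
After subsystem 4 (A=0.9854): product = 0.9087
After subsystem 5 (A=0.974): product = 0.8851
A_sys = 0.8851

0.8851


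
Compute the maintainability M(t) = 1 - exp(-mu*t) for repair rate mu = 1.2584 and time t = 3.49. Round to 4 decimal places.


mu = 1.2584, t = 3.49
mu * t = 1.2584 * 3.49 = 4.3918
exp(-4.3918) = 0.0124
M(t) = 1 - 0.0124
M(t) = 0.9876

0.9876


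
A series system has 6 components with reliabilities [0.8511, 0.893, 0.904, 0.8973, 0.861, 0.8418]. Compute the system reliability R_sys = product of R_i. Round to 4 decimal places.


Components: [0.8511, 0.893, 0.904, 0.8973, 0.861, 0.8418]
After component 1 (R=0.8511): product = 0.8511
After component 2 (R=0.893): product = 0.76
After component 3 (R=0.904): product = 0.6871
After component 4 (R=0.8973): product = 0.6165
After component 5 (R=0.861): product = 0.5308
After component 6 (R=0.8418): product = 0.4468
R_sys = 0.4468

0.4468


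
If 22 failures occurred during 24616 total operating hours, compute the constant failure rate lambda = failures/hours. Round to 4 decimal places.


failures = 22
total_hours = 24616
lambda = 22 / 24616
lambda = 0.0009

0.0009


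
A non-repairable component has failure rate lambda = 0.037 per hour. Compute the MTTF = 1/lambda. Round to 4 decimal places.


lambda = 0.037
MTTF = 1 / 0.037
MTTF = 27.027

27.027


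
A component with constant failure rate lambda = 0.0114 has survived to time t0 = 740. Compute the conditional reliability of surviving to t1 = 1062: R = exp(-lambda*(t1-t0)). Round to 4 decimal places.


lambda = 0.0114
t0 = 740, t1 = 1062
t1 - t0 = 322
lambda * (t1-t0) = 0.0114 * 322 = 3.6708
R = exp(-3.6708)
R = 0.0255

0.0255


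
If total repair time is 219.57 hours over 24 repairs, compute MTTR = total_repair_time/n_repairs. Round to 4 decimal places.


total_repair_time = 219.57
n_repairs = 24
MTTR = 219.57 / 24
MTTR = 9.1487

9.1487


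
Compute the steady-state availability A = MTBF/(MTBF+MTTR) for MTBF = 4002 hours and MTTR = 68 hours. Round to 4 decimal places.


MTBF = 4002
MTTR = 68
MTBF + MTTR = 4070
A = 4002 / 4070
A = 0.9833

0.9833


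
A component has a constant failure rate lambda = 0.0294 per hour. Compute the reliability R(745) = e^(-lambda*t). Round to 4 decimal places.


lambda = 0.0294
t = 745
lambda * t = 21.903
R(t) = e^(-21.903)
R(t) = 0.0

0.0


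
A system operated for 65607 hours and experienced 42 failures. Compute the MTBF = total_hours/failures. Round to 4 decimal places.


total_hours = 65607
failures = 42
MTBF = 65607 / 42
MTBF = 1562.0714

1562.0714


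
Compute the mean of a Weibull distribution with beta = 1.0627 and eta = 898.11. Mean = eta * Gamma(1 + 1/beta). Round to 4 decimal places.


beta = 1.0627, eta = 898.11
1/beta = 0.941
1 + 1/beta = 1.941
Gamma(1.941) = 0.9765
Mean = 898.11 * 0.9765
Mean = 876.9804

876.9804


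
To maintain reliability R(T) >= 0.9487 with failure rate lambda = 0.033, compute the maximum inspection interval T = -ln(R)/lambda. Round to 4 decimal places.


R_target = 0.9487
lambda = 0.033
-ln(0.9487) = 0.0527
T = 0.0527 / 0.033
T = 1.5958

1.5958


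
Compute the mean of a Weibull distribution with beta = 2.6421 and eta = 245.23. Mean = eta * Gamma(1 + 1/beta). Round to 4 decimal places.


beta = 2.6421, eta = 245.23
1/beta = 0.3785
1 + 1/beta = 1.3785
Gamma(1.3785) = 0.8886
Mean = 245.23 * 0.8886
Mean = 217.9233

217.9233


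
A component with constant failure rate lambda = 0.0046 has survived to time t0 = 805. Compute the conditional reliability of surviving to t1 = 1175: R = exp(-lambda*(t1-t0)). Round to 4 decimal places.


lambda = 0.0046
t0 = 805, t1 = 1175
t1 - t0 = 370
lambda * (t1-t0) = 0.0046 * 370 = 1.702
R = exp(-1.702)
R = 0.1823

0.1823


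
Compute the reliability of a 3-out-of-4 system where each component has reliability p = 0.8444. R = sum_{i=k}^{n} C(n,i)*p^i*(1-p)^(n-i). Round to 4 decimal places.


k = 3, n = 4, p = 0.8444
i=3: C(4,3)=4 * 0.8444^3 * 0.1556^1 = 0.3747
i=4: C(4,4)=1 * 0.8444^4 * 0.1556^0 = 0.5084
R = sum of terms = 0.8831

0.8831


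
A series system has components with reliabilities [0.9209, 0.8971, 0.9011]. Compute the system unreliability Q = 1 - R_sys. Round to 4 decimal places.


Components: [0.9209, 0.8971, 0.9011]
After component 1: product = 0.9209
After component 2: product = 0.8261
After component 3: product = 0.7444
R_sys = 0.7444
Q = 1 - 0.7444 = 0.2556

0.2556


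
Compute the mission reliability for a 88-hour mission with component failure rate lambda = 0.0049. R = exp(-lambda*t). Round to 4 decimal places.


lambda = 0.0049
mission_time = 88
lambda * t = 0.0049 * 88 = 0.4312
R = exp(-0.4312)
R = 0.6497

0.6497


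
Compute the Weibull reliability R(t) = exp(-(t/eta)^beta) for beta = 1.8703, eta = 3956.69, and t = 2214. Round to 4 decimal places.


beta = 1.8703, eta = 3956.69, t = 2214
t/eta = 2214 / 3956.69 = 0.5596
(t/eta)^beta = 0.5596^1.8703 = 0.3376
R(t) = exp(-0.3376)
R(t) = 0.7135

0.7135


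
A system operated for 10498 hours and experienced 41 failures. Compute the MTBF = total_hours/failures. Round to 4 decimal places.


total_hours = 10498
failures = 41
MTBF = 10498 / 41
MTBF = 256.0488

256.0488


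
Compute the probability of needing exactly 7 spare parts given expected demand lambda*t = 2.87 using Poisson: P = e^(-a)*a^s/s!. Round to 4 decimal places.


a = 2.87, s = 7
e^(-a) = e^(-2.87) = 0.0567
a^s = 2.87^7 = 1603.8852
s! = 5040
P = 0.0567 * 1603.8852 / 5040
P = 0.018

0.018


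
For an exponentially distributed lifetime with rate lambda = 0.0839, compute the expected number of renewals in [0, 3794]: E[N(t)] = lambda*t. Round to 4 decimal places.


lambda = 0.0839
t = 3794
E[N(t)] = lambda * t
E[N(t)] = 0.0839 * 3794
E[N(t)] = 318.3166

318.3166


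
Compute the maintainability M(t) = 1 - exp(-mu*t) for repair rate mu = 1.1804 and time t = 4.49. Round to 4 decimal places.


mu = 1.1804, t = 4.49
mu * t = 1.1804 * 4.49 = 5.3
exp(-5.3) = 0.005
M(t) = 1 - 0.005
M(t) = 0.995

0.995


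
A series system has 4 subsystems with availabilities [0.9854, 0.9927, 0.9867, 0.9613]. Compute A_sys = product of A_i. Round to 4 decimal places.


Subsystems: [0.9854, 0.9927, 0.9867, 0.9613]
After subsystem 1 (A=0.9854): product = 0.9854
After subsystem 2 (A=0.9927): product = 0.9782
After subsystem 3 (A=0.9867): product = 0.9652
After subsystem 4 (A=0.9613): product = 0.9278
A_sys = 0.9278

0.9278


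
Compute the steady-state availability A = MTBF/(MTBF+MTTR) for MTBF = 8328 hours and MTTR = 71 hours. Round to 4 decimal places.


MTBF = 8328
MTTR = 71
MTBF + MTTR = 8399
A = 8328 / 8399
A = 0.9915

0.9915


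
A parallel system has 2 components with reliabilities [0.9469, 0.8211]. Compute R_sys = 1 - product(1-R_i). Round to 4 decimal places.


Components: [0.9469, 0.8211]
(1 - 0.9469) = 0.0531, running product = 0.0531
(1 - 0.8211) = 0.1789, running product = 0.0095
Product of (1-R_i) = 0.0095
R_sys = 1 - 0.0095 = 0.9905

0.9905


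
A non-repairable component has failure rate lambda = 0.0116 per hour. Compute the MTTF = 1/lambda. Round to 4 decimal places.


lambda = 0.0116
MTTF = 1 / 0.0116
MTTF = 86.2069

86.2069


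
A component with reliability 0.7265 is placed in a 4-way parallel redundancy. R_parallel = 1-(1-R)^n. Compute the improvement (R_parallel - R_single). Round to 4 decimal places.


R_single = 0.7265, n = 4
1 - R_single = 0.2735
(1 - R_single)^n = 0.2735^4 = 0.0056
R_parallel = 1 - 0.0056 = 0.9944
Improvement = 0.9944 - 0.7265
Improvement = 0.2679

0.2679


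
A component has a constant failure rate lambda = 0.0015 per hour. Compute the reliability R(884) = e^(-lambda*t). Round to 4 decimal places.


lambda = 0.0015
t = 884
lambda * t = 1.326
R(t) = e^(-1.326)
R(t) = 0.2655

0.2655


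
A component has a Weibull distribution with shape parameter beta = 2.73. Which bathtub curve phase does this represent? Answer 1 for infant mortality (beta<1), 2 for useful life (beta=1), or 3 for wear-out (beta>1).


beta = 2.73
Compare beta to 1:
beta < 1 => infant mortality (phase 1)
beta = 1 => useful life (phase 2)
beta > 1 => wear-out (phase 3)
Since beta = 2.73, this is wear-out (increasing failure rate)
Phase = 3

3


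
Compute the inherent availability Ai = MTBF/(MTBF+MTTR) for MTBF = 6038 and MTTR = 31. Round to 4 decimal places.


MTBF = 6038
MTTR = 31
MTBF + MTTR = 6069
Ai = 6038 / 6069
Ai = 0.9949

0.9949


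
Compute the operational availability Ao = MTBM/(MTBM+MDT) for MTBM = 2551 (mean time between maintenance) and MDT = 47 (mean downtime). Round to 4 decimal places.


MTBM = 2551
MDT = 47
MTBM + MDT = 2598
Ao = 2551 / 2598
Ao = 0.9819

0.9819


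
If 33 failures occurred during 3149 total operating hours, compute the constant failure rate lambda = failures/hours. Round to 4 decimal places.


failures = 33
total_hours = 3149
lambda = 33 / 3149
lambda = 0.0105

0.0105


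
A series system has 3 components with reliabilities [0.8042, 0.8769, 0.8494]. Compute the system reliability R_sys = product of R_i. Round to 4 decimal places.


Components: [0.8042, 0.8769, 0.8494]
After component 1 (R=0.8042): product = 0.8042
After component 2 (R=0.8769): product = 0.7052
After component 3 (R=0.8494): product = 0.599
R_sys = 0.599

0.599


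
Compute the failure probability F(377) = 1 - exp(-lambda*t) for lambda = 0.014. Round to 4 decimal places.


lambda = 0.014, t = 377
lambda * t = 5.278
exp(-5.278) = 0.0051
F(t) = 1 - 0.0051
F(t) = 0.9949

0.9949


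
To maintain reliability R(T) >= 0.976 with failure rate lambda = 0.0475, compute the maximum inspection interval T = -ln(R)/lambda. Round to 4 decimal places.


R_target = 0.976
lambda = 0.0475
-ln(0.976) = 0.0243
T = 0.0243 / 0.0475
T = 0.5114

0.5114


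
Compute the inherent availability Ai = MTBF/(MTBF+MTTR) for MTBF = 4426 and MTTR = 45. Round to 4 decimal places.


MTBF = 4426
MTTR = 45
MTBF + MTTR = 4471
Ai = 4426 / 4471
Ai = 0.9899

0.9899


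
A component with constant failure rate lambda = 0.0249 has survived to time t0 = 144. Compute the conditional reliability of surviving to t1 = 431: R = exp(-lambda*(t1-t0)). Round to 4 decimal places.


lambda = 0.0249
t0 = 144, t1 = 431
t1 - t0 = 287
lambda * (t1-t0) = 0.0249 * 287 = 7.1463
R = exp(-7.1463)
R = 0.0008

0.0008


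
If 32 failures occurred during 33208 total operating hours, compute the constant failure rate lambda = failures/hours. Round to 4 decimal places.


failures = 32
total_hours = 33208
lambda = 32 / 33208
lambda = 0.001

0.001


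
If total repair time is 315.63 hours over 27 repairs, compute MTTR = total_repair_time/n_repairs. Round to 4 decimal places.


total_repair_time = 315.63
n_repairs = 27
MTTR = 315.63 / 27
MTTR = 11.69

11.69


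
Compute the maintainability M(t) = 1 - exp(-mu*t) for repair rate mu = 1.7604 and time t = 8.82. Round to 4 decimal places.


mu = 1.7604, t = 8.82
mu * t = 1.7604 * 8.82 = 15.5267
exp(-15.5267) = 0.0
M(t) = 1 - 0.0
M(t) = 1.0

1.0


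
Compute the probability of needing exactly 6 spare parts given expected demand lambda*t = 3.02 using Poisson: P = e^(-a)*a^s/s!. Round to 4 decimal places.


a = 3.02, s = 6
e^(-a) = e^(-3.02) = 0.0488
a^s = 3.02^6 = 758.6503
s! = 720
P = 0.0488 * 758.6503 / 720
P = 0.0514

0.0514


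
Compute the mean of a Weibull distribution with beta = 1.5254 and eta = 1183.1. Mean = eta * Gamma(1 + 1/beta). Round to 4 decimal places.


beta = 1.5254, eta = 1183.1
1/beta = 0.6556
1 + 1/beta = 1.6556
Gamma(1.6556) = 0.901
Mean = 1183.1 * 0.901
Mean = 1065.9387

1065.9387


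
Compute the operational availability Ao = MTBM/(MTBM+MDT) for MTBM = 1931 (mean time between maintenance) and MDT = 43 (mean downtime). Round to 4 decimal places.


MTBM = 1931
MDT = 43
MTBM + MDT = 1974
Ao = 1931 / 1974
Ao = 0.9782

0.9782


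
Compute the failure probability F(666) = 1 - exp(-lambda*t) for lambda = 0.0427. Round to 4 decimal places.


lambda = 0.0427, t = 666
lambda * t = 28.4382
exp(-28.4382) = 0.0
F(t) = 1 - 0.0
F(t) = 1.0

1.0


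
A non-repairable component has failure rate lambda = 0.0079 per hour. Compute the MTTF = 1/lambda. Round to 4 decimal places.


lambda = 0.0079
MTTF = 1 / 0.0079
MTTF = 126.5823

126.5823


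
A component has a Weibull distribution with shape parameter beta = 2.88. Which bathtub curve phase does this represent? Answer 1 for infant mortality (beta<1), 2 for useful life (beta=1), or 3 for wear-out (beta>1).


beta = 2.88
Compare beta to 1:
beta < 1 => infant mortality (phase 1)
beta = 1 => useful life (phase 2)
beta > 1 => wear-out (phase 3)
Since beta = 2.88, this is wear-out (increasing failure rate)
Phase = 3

3


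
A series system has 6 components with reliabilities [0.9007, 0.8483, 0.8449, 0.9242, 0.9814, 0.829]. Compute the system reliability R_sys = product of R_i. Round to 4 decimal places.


Components: [0.9007, 0.8483, 0.8449, 0.9242, 0.9814, 0.829]
After component 1 (R=0.9007): product = 0.9007
After component 2 (R=0.8483): product = 0.7641
After component 3 (R=0.8449): product = 0.6456
After component 4 (R=0.9242): product = 0.5966
After component 5 (R=0.9814): product = 0.5855
After component 6 (R=0.829): product = 0.4854
R_sys = 0.4854

0.4854


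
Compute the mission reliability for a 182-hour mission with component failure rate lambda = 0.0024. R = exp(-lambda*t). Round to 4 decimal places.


lambda = 0.0024
mission_time = 182
lambda * t = 0.0024 * 182 = 0.4368
R = exp(-0.4368)
R = 0.6461

0.6461


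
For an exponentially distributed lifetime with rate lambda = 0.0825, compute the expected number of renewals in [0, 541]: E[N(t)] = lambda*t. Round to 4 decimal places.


lambda = 0.0825
t = 541
E[N(t)] = lambda * t
E[N(t)] = 0.0825 * 541
E[N(t)] = 44.6325

44.6325


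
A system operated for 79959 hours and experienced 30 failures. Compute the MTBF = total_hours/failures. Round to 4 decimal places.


total_hours = 79959
failures = 30
MTBF = 79959 / 30
MTBF = 2665.3

2665.3


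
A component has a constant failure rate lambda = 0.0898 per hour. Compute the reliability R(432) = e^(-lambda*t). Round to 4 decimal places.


lambda = 0.0898
t = 432
lambda * t = 38.7936
R(t) = e^(-38.7936)
R(t) = 0.0

0.0


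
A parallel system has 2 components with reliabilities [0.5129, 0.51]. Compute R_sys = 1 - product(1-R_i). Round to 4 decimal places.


Components: [0.5129, 0.51]
(1 - 0.5129) = 0.4871, running product = 0.4871
(1 - 0.51) = 0.49, running product = 0.2387
Product of (1-R_i) = 0.2387
R_sys = 1 - 0.2387 = 0.7613

0.7613


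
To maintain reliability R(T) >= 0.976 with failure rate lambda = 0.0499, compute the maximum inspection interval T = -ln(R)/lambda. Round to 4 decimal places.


R_target = 0.976
lambda = 0.0499
-ln(0.976) = 0.0243
T = 0.0243 / 0.0499
T = 0.4868

0.4868
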